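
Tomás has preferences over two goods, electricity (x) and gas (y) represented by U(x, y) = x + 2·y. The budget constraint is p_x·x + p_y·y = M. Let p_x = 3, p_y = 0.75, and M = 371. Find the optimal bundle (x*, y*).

y gives more utility per dollar, so spend all income on y: y* = M/p_y, x* = 0.
Numerically: x* = 0, y* = 494.6667.

x* = 0, y* = 494.6667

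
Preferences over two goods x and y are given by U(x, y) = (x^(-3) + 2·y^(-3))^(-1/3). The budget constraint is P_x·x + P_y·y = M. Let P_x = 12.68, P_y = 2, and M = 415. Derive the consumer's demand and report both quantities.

MU_x ∝ x^(-4), MU_y ∝ 2·y^(-4), so MRS = (1/2)·(y/x)^(4) = P_x/P_y.
Solve for the ratio: y/x = [2·P_x/P_y]^(0.25).
With the ratio pinned down, the budget gives x* = M/(P_x + P_y·(y/x)) and y* = (y/x)·x*.
Numerically y/x = 1.887034, so x* = 415/(12.68 + 2·1.887034) = 25.2217 and y* = 1.887034·25.2217 = 47.5943.

x* = 25.2217, y* = 47.5943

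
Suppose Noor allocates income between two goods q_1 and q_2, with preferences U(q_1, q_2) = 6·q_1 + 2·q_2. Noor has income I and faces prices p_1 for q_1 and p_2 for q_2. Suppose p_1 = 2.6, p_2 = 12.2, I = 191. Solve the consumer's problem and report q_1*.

q_1* = 73.4615

Perfect substitutes: compare marginal utility per dollar. 6/p_1 vs 2/p_2 → 2.3077 vs 0.1639.
q_1 gives more utility per dollar, so spend all income on q_1: q_1* = I/p_1, q_2* = 0.
Numerically: q_1* = 73.4615, q_2* = 0.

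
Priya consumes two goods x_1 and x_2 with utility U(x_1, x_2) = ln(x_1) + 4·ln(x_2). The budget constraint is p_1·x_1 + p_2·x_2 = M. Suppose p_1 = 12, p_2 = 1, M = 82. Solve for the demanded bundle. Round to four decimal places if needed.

MU_x_1/MU_x_2 = (x_2)/(4·x_1); tangency sets this equal to p_1/p_2.
Rearranging, p_2·x_2 = 4·p_1·x_1. Substituting into the budget gives p_1·x_1·(1 + 4) = M.
Demand: x_1*(p_1,p_2,M) = 0.2·M/p_1 and x_2* = 0.8·M/p_2.
At p_1=12, p_2=1, M=82: x_1* = 0.2·82/12 = 1.3667, x_2* = 65.6.

x_1* = 1.3667, x_2* = 65.6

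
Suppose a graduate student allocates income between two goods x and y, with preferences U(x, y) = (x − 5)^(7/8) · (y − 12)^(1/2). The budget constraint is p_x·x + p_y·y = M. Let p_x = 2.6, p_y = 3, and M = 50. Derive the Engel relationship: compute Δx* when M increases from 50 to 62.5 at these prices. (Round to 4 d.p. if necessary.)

Δx* = 3.0594

This is Cobb-Douglas in (x−5, y−12): tangency gives 0.875·p_y·(y−12) = 0.5·p_x·(x−5).
After buying the subsistence bundle (5, 12), a share 7/11 of the remaining income goes to x: x* = 5 + 7/11·(M − 5p_x − 12p_y)/p_x.
Discretionary income = 50 − 5·2.6 − 12·3 = 1; x* = 5 + 7/11·1/2.6 = 5.2448.
At M' = 62.5: x* = 8.3042. Change: 8.3042 − 5.2448 = 3.0594.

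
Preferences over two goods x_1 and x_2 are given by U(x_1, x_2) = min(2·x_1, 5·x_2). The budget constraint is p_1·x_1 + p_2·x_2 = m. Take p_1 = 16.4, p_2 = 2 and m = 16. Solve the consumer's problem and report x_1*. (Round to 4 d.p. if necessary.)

x_1* = 0.9302

With perfect complements, no substitution: consume in ratio x_1:x_2 = 5:2.
Budget: p_1·x_1 + p_2·(2/5)·x_1 = m, so (5·p_1 + 2·p_2)·x_1 = 5·m.
Demand: x_1*(p_1,p_2,m) = 5·m/(5·p_1 + 2·p_2), x_2* = 2·m/(5·p_1 + 2·p_2).
Here 5·16.4 + 2·2 = 86, giving x_1* = 0.9302.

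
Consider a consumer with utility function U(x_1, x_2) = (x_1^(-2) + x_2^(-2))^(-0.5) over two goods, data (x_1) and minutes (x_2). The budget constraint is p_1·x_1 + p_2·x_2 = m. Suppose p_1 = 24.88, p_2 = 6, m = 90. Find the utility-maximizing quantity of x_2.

x_2* = 4.1887

Substitute x_2 = (x_2/x_1)·x_1 into the budget: x_1* = m/(p_1 + p_2·(x_2/x_1)).
Numerically x_2/x_1 = 1.60657, so x_1* = 90/(24.88 + 6·1.60657) = 2.6072 and x_2* = 1.60657·2.6072 = 4.1887.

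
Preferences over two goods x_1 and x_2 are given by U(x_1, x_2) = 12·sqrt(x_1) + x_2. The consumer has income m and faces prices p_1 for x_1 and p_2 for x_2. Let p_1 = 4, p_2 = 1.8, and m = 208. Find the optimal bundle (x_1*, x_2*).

x_1* = 7.29, x_2* = 99.3556

Utility is quasi-linear in x_2; the FOC for x_1 is 6/√x_1 = p_1/p_2.
Thus x_1* = (6·p_2/p_1)² — independent of m — with the rest of income spent on x_2.
Plugging in: x_1* = (6·1.8/4)² = 7.29, x_2* = 99.3556.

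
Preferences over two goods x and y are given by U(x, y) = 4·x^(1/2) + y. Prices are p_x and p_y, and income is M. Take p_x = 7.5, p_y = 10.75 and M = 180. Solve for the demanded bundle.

MU_x = 2/√x, MU_y = 1. Tangency: 2/√x = p_x/p_y.
Solve: √x = 2·p_y/p_x, so x*(p_x,p_y) = (2·p_y/p_x)², and y* = (M − p_x·x*)/p_y.
Plugging in: x* = (2·10.75/7.5)² = 8.2178, y* = 11.0109.

x* = 8.2178, y* = 11.0109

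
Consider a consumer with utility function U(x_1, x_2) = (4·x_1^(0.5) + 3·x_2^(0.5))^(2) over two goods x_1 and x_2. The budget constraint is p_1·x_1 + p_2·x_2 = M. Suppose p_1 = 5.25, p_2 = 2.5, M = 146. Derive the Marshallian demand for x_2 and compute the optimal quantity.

With the ratio pinned down, the budget gives x_1* = M/(p_1 + p_2·(x_2/x_1)) and x_2* = (x_2/x_1)·x_1*.
Numerically x_2/x_1 = 2.480625, so x_1* = 146/(5.25 + 2.5·2.480625) = 12.7494 and x_2* = 2.480625·12.7494 = 31.6264.

x_2* = 31.6264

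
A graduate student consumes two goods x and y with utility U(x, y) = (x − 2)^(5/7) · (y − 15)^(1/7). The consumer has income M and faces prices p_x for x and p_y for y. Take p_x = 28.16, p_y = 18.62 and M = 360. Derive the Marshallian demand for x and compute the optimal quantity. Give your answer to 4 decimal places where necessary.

x* = 2.7215

Let x' = x−2, y' = y−15. MRS = 5·y'/x' = p_x/p_y.
Substituting into the budget: x* = 2 + 5/6·(M − 2·p_x − 15·p_y)/p_x, and y* = 15 + 1/6·(…)/p_y.
Discretionary income = 360 − 2·28.16 − 15·18.62 = 24.38; x* = 2 + 5/6·24.38/28.16 = 2.7215.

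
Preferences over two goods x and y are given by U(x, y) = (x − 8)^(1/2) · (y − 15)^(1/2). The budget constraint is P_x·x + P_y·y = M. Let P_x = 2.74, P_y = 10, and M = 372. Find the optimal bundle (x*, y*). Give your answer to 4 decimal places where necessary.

x* = 44.5109, y* = 25.004

Substituting into the budget: x* = 8 + 0.5·(M − 8·P_x − 15·P_y)/P_x, and y* = 15 + 0.5·(…)/P_y.
Discretionary income = 372 − 8·2.74 − 15·10 = 200.08; x* = 8 + 0.5·200.08/2.74 = 44.5109; y* = 15 + 0.5·200.08/10 = 25.004.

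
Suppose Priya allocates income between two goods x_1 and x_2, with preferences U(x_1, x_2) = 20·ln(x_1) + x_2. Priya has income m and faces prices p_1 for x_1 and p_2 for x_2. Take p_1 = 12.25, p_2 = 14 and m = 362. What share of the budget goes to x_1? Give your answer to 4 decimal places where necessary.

share on x_1 = 0.7735

Set MRS = p_1/p_2: (20/x_1)/1 = p_1/p_2.
So x_1*(p_1,p_2) = 20·p_2/p_1, independent of income; and x_2* = (m − 20·p_2)/p_2.
At the given prices: x_1* = 20·14/12.25 = 22.8571, and x_2* = 5.8571.
Expenditure on x_1: 12.25·22.8571 = 280; share = 0.7735.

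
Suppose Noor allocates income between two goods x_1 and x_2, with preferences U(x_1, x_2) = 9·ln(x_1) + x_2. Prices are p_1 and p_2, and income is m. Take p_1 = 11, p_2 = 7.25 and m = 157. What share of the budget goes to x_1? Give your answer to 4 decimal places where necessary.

share on x_1 = 0.4156

Set MRS = p_1/p_2: (9/x_1)/1 = p_1/p_2.
So x_1*(p_1,p_2) = 9·p_2/p_1, independent of income; and x_2* = (m − 9·p_2)/p_2.
At the given prices: x_1* = 9·7.25/11 = 5.9318, and x_2* = 12.6552.
Expenditure on x_1: 11·5.9318 = 65.25; share = 0.4156.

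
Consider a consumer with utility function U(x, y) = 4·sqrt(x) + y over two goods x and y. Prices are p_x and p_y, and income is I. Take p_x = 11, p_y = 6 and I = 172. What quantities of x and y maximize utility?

MU_x = 2/√x, MU_y = 1. Tangency: 2/√x = p_x/p_y.
Solve: √x = 2·p_y/p_x, so x*(p_x,p_y) = (2·p_y/p_x)², and y* = (I − p_x·x*)/p_y.
Plugging in: x* = (2·6/11)² = 1.1901, y* = 26.4848.

x* = 1.1901, y* = 26.4848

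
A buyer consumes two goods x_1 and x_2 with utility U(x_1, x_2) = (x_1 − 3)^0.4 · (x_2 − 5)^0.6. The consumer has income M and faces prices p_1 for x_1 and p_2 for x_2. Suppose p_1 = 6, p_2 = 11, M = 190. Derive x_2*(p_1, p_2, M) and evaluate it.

x_2* = 11.3818

MRS = (2/3)·(x_2−5)/(x_1−3). Tangency with p_1/p_2 gives x_2−5 = (3/2)·(p_1/p_2)·(x_1−3).
After buying the subsistence bundle (3, 5), a share 0.4 of the remaining income goes to x_1: x_1* = 3 + 0.4·(M − 3p_1 − 5p_2)/p_1.
Discretionary income = 190 − 3·6 − 5·11 = 117; x_2* = 5 + 0.6·117/11 = 11.3818.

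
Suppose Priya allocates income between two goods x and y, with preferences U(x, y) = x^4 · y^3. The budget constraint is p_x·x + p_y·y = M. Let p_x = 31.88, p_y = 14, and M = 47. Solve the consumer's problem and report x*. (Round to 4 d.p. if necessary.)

MU_x/MU_y = (4·y)/(3·x); tangency sets this equal to p_x/p_y.
Rearranging, p_y·y = (3/4)·p_x·x. Substituting into the budget gives p_x·x·(1 + (3/4)) = M.
Demand: x*(p_x,p_y,M) = 4/7·M/p_x and y* = 3/7·M/p_y.
At p_x=31.88, p_y=14, M=47: x* = 4/7·47/31.88 = 0.8424.

x* = 0.8424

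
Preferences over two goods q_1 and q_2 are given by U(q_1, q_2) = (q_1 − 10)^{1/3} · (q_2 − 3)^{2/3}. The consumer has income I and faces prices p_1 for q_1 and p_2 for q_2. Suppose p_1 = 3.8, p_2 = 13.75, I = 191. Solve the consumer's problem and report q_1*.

Discretionary income = 191 − 10·3.8 − 3·13.75 = 111.75; q_1* = 10 + 1/3·111.75/3.8 = 19.8026.

q_1* = 19.8026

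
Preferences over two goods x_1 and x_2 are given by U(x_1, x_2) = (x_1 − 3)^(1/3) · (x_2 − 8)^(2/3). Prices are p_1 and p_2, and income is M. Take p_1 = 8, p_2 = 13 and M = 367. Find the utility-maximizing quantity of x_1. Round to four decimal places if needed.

Let x_1' = x_1−3, x_2' = x_2−8. MRS = (1/2)·x_2'/x_1' = p_1/p_2.
After buying the subsistence bundle (3, 8), a share 1/3 of the remaining income goes to x_1: x_1* = 3 + 1/3·(M − 3p_1 − 8p_2)/p_1.
Discretionary income = 367 − 3·8 − 8·13 = 239; x_1* = 3 + 1/3·239/8 = 12.9583.

x_1* = 12.9583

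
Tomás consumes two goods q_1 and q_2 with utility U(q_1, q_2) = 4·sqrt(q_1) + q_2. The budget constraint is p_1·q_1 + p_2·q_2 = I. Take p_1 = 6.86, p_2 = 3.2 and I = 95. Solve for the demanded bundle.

Thus q_1* = (2·p_2/p_1)² — independent of I — with the rest of income spent on q_2.
Plugging in: q_1* = (2·3.2/6.86)² = 0.8704, q_2* = 27.8216.

q_1* = 0.8704, q_2* = 27.8216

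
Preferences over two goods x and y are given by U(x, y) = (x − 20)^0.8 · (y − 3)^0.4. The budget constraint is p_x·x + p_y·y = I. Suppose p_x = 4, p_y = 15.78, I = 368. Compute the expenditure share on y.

share on y = 0.3466

Let x' = x−20, y' = y−3. MRS = 2·y'/x' = p_x/p_y.
After buying the subsistence bundle (20, 3), a share 2/3 of the remaining income goes to x: x* = 20 + 2/3·(I − 20p_x − 3p_y)/p_x.
Discretionary income = 368 − 20·4 − 3·15.78 = 240.66; x* = 20 + 2/3·240.66/4 = 60.11; y* = 3 + 1/3·240.66/15.78 = 8.0837.
Expenditure on y: 15.78·8.0837 = 127.56; share = 0.3466.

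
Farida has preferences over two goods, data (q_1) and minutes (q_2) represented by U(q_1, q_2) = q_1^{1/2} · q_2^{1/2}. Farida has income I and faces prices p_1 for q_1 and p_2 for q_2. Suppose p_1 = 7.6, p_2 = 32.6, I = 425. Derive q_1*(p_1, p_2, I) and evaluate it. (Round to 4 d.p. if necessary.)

The MRS is q_2/q_1. Set MRS = p_1/p_2.
Rearranging, p_2·q_2 = p_1·q_1. Substituting into the budget gives p_1·q_1·(1 + 1) = I.
Demand: q_1*(p_1,p_2,I) = 0.5·I/p_1 and q_2* = 0.5·I/p_2.
At p_1=7.6, p_2=32.6, I=425: q_1* = 0.5·425/7.6 = 27.9605.

q_1* = 27.9605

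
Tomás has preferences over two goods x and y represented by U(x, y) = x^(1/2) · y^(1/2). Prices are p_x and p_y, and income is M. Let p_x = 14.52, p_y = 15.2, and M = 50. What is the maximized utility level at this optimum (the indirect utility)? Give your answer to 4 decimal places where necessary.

MU_x/MU_y = (0.5·y)/(0.5·x); tangency sets this equal to p_x/p_y.
So 0.5·p_y·y = 0.5·p_x·x; combined with the budget, a share 0.5 of income goes to x.
Demand: x*(p_x,p_y,M) = 0.5·M/p_x and y* = 0.5·M/p_y.
At p_x=14.52, p_y=15.2, M=50: x* = 0.5·50/14.52 = 1.7218, y* = 1.6447.
Utility at the optimum: U(1.7218, 1.6447) = 1.6828.

V = 1.6828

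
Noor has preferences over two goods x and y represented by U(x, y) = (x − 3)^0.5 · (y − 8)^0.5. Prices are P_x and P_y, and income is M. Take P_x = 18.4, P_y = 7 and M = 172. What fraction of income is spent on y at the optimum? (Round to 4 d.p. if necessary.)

MRS = (y−8)/(x−3). Tangency with P_x/P_y gives y−8 = (P_x/P_y)·(x−3).
Substituting into the budget: x* = 3 + 0.5·(M − 3·P_x − 8·P_y)/P_x, and y* = 8 + 0.5·(…)/P_y.
Discretionary income = 172 − 3·18.4 − 8·7 = 60.8; x* = 3 + 0.5·60.8/18.4 = 4.6522; y* = 8 + 0.5·60.8/7 = 12.3429.
Expenditure on y: 7·12.3429 = 86.4; share = 0.5023.

share on y = 0.5023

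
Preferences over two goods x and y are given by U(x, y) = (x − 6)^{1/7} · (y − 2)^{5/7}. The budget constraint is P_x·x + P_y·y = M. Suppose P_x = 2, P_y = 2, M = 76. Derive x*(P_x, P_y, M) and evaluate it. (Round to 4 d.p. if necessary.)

x* = 11

MRS = (1/5)·(y−2)/(x−6). Tangency with P_x/P_y gives y−2 = 5·(P_x/P_y)·(x−6).
Substituting into the budget: x* = 6 + 1/6·(M − 6·P_x − 2·P_y)/P_x, and y* = 2 + 5/6·(…)/P_y.
Discretionary income = 76 − 6·2 − 2·2 = 60; x* = 6 + 1/6·60/2 = 11.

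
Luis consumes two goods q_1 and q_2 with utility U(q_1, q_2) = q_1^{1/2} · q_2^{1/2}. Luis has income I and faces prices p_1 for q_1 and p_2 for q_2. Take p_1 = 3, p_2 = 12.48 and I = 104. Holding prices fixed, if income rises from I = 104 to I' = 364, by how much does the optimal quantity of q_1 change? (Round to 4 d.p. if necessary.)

The MRS is q_2/q_1. Set MRS = p_1/p_2.
Rearranging, p_2·q_2 = p_1·q_1. Substituting into the budget gives p_1·q_1·(1 + 1) = I.
Demand: q_1*(p_1,p_2,I) = 0.5·I/p_1 and q_2* = 0.5·I/p_2.
At p_1=3, p_2=12.48, I=104: q_1* = 0.5·104/3 = 17.3333.
At I' = 364: q_1* = 60.6667. Change: 60.6667 − 17.3333 = 43.3333.

Δq_1* = 43.3333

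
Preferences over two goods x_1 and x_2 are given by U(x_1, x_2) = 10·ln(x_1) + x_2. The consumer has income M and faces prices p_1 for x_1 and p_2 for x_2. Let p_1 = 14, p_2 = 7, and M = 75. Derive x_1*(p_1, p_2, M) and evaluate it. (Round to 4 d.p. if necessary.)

At the given prices: x_1* = 10·7/14 = 5.

x_1* = 5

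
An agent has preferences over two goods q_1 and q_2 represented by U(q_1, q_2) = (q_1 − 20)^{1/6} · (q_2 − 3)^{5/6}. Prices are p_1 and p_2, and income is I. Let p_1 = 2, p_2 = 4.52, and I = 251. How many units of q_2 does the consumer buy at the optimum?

Let q_1' = q_1−20, q_2' = q_2−3. MRS = (1/5)·q_2'/q_1' = p_1/p_2.
After buying the subsistence bundle (20, 3), a share 1/6 of the remaining income goes to q_1: q_1* = 20 + 1/6·(I − 20p_1 − 3p_2)/p_1.
Discretionary income = 251 − 20·2 − 3·4.52 = 197.44; q_2* = 3 + 5/6·197.44/4.52 = 39.4012.

q_2* = 39.4012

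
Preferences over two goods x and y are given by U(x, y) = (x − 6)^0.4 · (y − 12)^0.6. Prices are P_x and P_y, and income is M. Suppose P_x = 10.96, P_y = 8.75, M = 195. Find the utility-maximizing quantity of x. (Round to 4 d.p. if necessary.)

MRS = (2/3)·(y−12)/(x−6). Tangency with P_x/P_y gives y−12 = (3/2)·(P_x/P_y)·(x−6).
After buying the subsistence bundle (6, 12), a share 0.4 of the remaining income goes to x: x* = 6 + 0.4·(M − 6P_x − 12P_y)/P_x.
Discretionary income = 195 − 6·10.96 − 12·8.75 = 24.24; x* = 6 + 0.4·24.24/10.96 = 6.8847.

x* = 6.8847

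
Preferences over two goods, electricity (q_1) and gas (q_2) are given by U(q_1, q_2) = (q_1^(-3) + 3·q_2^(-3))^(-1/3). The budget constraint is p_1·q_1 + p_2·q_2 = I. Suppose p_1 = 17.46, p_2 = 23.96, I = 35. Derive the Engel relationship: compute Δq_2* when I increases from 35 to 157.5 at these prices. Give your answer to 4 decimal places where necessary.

MRS = MU_q_1/MU_q_2 = (1/3)·(q_2/q_1)^(4). Set equal to p_1/p_2.
Hence q_2/q_1 = (3·p_1/p_2)^(1/(4)), i.e. raised to the 0.25 power.
With the ratio pinned down, the budget gives q_1* = I/(p_1 + p_2·(q_2/q_1)) and q_2* = (q_2/q_1)·q_1*.
Numerically q_2/q_1 = 1.215961, so q_1* = 35/(17.46 + 23.96·1.215961) = 0.7512 and q_2* = 1.215961·0.7512 = 0.9134.
At I' = 157.5: q_2* = 4.1102. Change: 4.1102 − 0.9134 = 3.1968.

Δq_2* = 3.1968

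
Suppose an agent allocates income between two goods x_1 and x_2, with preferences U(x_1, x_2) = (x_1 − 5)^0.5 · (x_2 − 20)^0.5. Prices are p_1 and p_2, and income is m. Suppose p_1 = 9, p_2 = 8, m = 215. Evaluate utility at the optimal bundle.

Let x_1' = x_1−5, x_2' = x_2−20. MRS = x_2'/x_1' = p_1/p_2.
After buying the subsistence bundle (5, 20), a share 0.5 of the remaining income goes to x_1: x_1* = 5 + 0.5·(m − 5p_1 − 20p_2)/p_1.
Discretionary income = 215 − 5·9 − 20·8 = 10; x_1* = 5 + 0.5·10/9 = 5.5556; x_2* = 20 + 0.5·10/8 = 20.625.
Utility at the optimum: U(5.5556, 20.625) = 0.5893.

V = 0.5893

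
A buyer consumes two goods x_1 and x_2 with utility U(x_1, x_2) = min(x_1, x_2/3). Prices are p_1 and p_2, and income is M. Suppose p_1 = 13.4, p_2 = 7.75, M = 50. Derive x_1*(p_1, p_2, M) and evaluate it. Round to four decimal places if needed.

x_1* = 1.3643

With perfect complements, no substitution: consume in ratio x_1:x_2 = 1:3.
Budget: p_1·x_1 + p_2·3·x_1 = M, so (p_1 + 3·p_2)·x_1 = M.
Demand: x_1*(p_1,p_2,M) = M/(p_1 + 3·p_2), x_2* = 3·M/(p_1 + 3·p_2).
Here 13.4 + 3·7.75 = 36.65, giving x_1* = 1.3643.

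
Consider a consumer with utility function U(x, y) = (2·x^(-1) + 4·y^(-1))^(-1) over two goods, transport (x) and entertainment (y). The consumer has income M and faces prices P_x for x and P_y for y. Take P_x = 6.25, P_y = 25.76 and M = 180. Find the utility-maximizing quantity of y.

MU_x ∝ 2·x^(-2), MU_y ∝ 4·y^(-2), so MRS = (1/2)·(y/x)^(2) = P_x/P_y.
Solve for the ratio: y/x = [2·P_x/P_y]^(0.5).
With the ratio pinned down, the budget gives x* = M/(P_x + P_y·(y/x)) and y* = (y/x)·x*.
Numerically y/x = 0.696598, so x* = 180/(6.25 + 25.76·0.696598) = 7.4398 and y* = 0.696598·7.4398 = 5.1825.

y* = 5.1825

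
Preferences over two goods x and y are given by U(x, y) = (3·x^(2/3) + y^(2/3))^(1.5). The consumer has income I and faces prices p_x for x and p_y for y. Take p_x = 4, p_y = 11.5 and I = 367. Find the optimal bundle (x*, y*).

x* = 91.3407, y* = 0.1424

Numerically y/x = 0.001559, so x* = 367/(4 + 11.5·0.001559) = 91.3407 and y* = 0.001559·91.3407 = 0.1424.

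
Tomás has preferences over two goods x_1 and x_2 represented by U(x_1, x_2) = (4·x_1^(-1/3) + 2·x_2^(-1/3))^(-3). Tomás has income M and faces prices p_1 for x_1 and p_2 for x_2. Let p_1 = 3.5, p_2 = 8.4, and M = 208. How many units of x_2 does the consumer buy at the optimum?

With the ratio pinned down, the budget gives x_1* = M/(p_1 + p_2·(x_2/x_1)) and x_2* = (x_2/x_1)·x_1*.
Numerically x_2/x_1 = 0.308368, so x_1* = 208/(3.5 + 8.4·0.308368) = 34.1527 and x_2* = 0.308368·34.1527 = 10.5316.

x_2* = 10.5316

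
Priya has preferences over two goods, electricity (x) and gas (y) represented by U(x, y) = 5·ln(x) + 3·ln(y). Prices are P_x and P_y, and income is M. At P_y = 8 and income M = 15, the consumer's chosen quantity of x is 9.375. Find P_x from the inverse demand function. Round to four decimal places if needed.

Tangency: MRS = (5/3)·y/x = P_x/P_y.
Rearranging, P_y·y = (3/5)·P_x·x. Substituting into the budget gives P_x·x·(1 + (3/5)) = M.
Demand: x*(P_x,P_y,M) = 0.625·M/P_x and y* = 0.375·M/P_y.
Set x* = 9.375 in the demand function and solve for P_x: P_x = 1.

P_x = 1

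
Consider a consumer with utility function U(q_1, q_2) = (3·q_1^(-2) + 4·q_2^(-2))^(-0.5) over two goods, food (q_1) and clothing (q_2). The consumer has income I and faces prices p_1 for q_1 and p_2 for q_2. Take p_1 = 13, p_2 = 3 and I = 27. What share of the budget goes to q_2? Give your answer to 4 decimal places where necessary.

MRS = MU_q_1/MU_q_2 = (3/4)·(q_2/q_1)^(3). Set equal to p_1/p_2.
Solve for the ratio: q_2/q_1 = [(4/3)·p_1/p_2]^(1/3).
Substitute q_2 = (q_2/q_1)·q_1 into the budget: q_1* = I/(p_1 + p_2·(q_2/q_1)).
Numerically q_2/q_1 = 1.794404, so q_1* = 27/(13 + 3·1.794404) = 1.4687 and q_2* = 1.794404·1.4687 = 2.6355.
Expenditure on q_2: 3·2.6355 = 7.9065; share = 0.2928.

share on q_2 = 0.2928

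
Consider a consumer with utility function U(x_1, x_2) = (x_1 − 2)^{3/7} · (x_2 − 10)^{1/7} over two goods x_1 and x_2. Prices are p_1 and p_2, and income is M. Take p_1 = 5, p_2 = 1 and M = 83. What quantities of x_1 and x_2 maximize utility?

This is Cobb-Douglas in (x_1−2, x_2−10): tangency gives 3/7·p_2·(x_2−10) = 1/7·p_1·(x_1−2).
After buying the subsistence bundle (2, 10), a share 0.75 of the remaining income goes to x_1: x_1* = 2 + 0.75·(M − 2p_1 − 10p_2)/p_1.
Discretionary income = 83 − 2·5 − 10·1 = 63; x_1* = 2 + 0.75·63/5 = 11.45; x_2* = 10 + 0.25·63/1 = 25.75.

x_1* = 11.45, x_2* = 25.75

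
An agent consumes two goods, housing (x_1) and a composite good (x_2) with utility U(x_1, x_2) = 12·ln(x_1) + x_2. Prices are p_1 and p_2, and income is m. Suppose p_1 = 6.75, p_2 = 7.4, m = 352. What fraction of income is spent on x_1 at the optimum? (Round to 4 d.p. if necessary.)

share on x_1 = 0.2523

Set MRS = p_1/p_2: (12/x_1)/1 = p_1/p_2.
So x_1*(p_1,p_2) = 12·p_2/p_1, independent of income; and x_2* = (m − 12·p_2)/p_2.
At the given prices: x_1* = 12·7.4/6.75 = 13.1556, and x_2* = 35.5676.
Expenditure on x_1: 6.75·13.1556 = 88.8; share = 0.2523.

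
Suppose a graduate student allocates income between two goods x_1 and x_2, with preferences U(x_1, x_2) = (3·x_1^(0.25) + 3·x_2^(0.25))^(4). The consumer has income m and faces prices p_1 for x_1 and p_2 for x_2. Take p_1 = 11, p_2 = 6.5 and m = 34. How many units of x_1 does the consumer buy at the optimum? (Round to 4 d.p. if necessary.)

x_1* = 1.4103

Substitute x_2 = (x_2/x_1)·x_1 into the budget: x_1* = m/(p_1 + p_2·(x_2/x_1)).
Numerically x_2/x_1 = 2.01669, so x_1* = 34/(11 + 6.5·2.01669) = 1.4103.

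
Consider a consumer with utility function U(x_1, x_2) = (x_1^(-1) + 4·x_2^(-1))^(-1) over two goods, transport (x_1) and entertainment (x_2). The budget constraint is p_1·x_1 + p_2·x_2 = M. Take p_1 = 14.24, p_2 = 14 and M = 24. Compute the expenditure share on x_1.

share on x_1 = 0.3352

Substitute x_2 = (x_2/x_1)·x_1 into the budget: x_1* = M/(p_1 + p_2·(x_2/x_1)).
Numerically x_2/x_1 = 2.01707, so x_1* = 24/(14.24 + 14·2.01707) = 0.565 and x_2* = 2.01707·0.565 = 1.1396.
Expenditure on x_1: 14.24·0.565 = 8.0454; share = 0.3352.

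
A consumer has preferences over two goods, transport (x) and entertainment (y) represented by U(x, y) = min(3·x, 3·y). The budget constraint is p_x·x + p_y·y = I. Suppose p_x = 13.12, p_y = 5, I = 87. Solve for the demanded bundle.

x* = 4.8013, y* = 4.8013

With perfect complements, no substitution: consume in ratio x:y = 3:3.
Budget: p_x·x + p_y·x = I, so (3·p_x + 3·p_y)·x = 3·I.
Demand: x*(p_x,p_y,I) = 3·I/(3·p_x + 3·p_y), y* = 3·I/(3·p_x + 3·p_y).
Here 3·13.12 + 3·5 = 54.36, giving x* = 4.8013 and y* = 4.8013.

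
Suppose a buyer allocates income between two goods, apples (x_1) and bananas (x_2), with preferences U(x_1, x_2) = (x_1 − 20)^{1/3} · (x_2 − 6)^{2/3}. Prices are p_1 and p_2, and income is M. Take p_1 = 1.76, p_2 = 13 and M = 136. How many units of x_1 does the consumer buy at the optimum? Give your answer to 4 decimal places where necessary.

Substituting into the budget: x_1* = 20 + 1/3·(M − 20·p_1 − 6·p_2)/p_1, and x_2* = 6 + 2/3·(…)/p_2.
Discretionary income = 136 − 20·1.76 − 6·13 = 22.8; x_1* = 20 + 1/3·22.8/1.76 = 24.3182.

x_1* = 24.3182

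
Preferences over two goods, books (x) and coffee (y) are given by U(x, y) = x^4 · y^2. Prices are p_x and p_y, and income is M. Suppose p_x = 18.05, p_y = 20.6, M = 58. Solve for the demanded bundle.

Tangency: MRS = 2·y/x = p_x/p_y.
So 4·p_y·y = 2·p_x·x; combined with the budget, a share 2/3 of income goes to x.
Demand: x*(p_x,p_y,M) = 2/3·M/p_x and y* = 1/3·M/p_y.
At p_x=18.05, p_y=20.6, M=58: x* = 2/3·58/18.05 = 2.1422, y* = 0.9385.

x* = 2.1422, y* = 0.9385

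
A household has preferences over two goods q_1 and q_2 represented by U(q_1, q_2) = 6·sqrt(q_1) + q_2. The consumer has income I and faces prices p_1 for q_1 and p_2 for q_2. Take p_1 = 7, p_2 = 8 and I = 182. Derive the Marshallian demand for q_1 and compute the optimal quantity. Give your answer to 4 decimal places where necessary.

Utility is quasi-linear in q_2; the FOC for q_1 is 3/√q_1 = p_1/p_2.
Solve: √q_1 = 3·p_2/p_1, so q_1*(p_1,p_2) = (3·p_2/p_1)², and q_2* = (I − p_1·q_1*)/p_2.
Plugging in: q_1* = (3·8/7)² = 11.7551.

q_1* = 11.7551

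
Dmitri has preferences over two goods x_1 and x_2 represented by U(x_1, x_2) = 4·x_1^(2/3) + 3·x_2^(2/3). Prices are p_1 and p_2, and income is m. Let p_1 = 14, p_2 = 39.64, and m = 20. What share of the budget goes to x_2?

share on x_2 = 0.05

MU_x_1 ∝ 4·x_1^(-1/3), MU_x_2 ∝ 3·x_2^(-1/3), so MRS = (4/3)·(x_2/x_1)^(1/3) = p_1/p_2.
Hence x_2/x_1 = ((3/4)·p_1/p_2)^(1/(1/3)), i.e. raised to the 3 power.
Substitute x_2 = (x_2/x_1)·x_1 into the budget: x_1* = m/(p_1 + p_2·(x_2/x_1)).
Numerically x_2/x_1 = 0.018585, so x_1* = 20/(14 + 39.64·0.018585) = 1.3572 and x_2* = 0.018585·1.3572 = 0.0252.
Expenditure on x_2: 39.64·0.0252 = 0.9998; share = 0.05.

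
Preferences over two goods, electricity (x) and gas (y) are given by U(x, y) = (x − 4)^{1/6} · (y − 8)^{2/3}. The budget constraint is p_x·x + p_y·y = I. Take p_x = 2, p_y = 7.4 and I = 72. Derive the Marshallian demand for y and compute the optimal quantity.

y* = 8.5189

This is Cobb-Douglas in (x−4, y−8): tangency gives 1/6·p_y·(y−8) = 2/3·p_x·(x−4).
Substituting into the budget: x* = 4 + 0.2·(I − 4·p_x − 8·p_y)/p_x, and y* = 8 + 0.8·(…)/p_y.
Discretionary income = 72 − 4·2 − 8·7.4 = 4.8; y* = 8 + 0.8·4.8/7.4 = 8.5189.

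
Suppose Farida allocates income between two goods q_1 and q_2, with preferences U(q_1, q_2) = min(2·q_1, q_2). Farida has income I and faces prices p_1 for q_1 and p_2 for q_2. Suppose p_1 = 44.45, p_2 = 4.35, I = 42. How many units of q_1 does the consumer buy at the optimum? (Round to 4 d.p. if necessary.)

q_1* = 0.7902

Leontief preferences: the optimum is at the kink where q_1/1 = q_2/2, i.e. q_2 = 2·q_1.
Budget: p_1·q_1 + p_2·2·q_1 = I, so (p_1 + 2·p_2)·q_1 = I.
Demand: q_1*(p_1,p_2,I) = I/(p_1 + 2·p_2), q_2* = 2·I/(p_1 + 2·p_2).
Here 44.45 + 2·4.35 = 53.15, giving q_1* = 0.7902.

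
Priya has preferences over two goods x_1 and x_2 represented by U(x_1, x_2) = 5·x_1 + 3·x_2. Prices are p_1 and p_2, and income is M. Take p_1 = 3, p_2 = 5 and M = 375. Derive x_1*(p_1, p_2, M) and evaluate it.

x_1* = 125

Linear utility — the consumer picks whichever good has higher MU/price: 5/3 = 1.6667 vs 3/5 = 0.6.
x_1 gives more utility per dollar, so spend all income on x_1: x_1* = M/p_1, x_2* = 0.
Numerically: x_1* = 125, x_2* = 0.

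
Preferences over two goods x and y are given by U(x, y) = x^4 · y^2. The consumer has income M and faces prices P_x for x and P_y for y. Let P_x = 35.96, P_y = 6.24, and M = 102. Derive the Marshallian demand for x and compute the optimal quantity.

x* = 1.891

Demand: x*(P_x,P_y,M) = 2/3·M/P_x and y* = 1/3·M/P_y.
At P_x=35.96, P_y=6.24, M=102: x* = 2/3·102/35.96 = 1.891.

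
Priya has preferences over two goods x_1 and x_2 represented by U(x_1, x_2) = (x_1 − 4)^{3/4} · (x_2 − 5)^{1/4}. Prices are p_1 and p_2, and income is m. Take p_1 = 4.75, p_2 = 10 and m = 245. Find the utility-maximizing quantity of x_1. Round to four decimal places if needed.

x_1* = 31.7895

Substituting into the budget: x_1* = 4 + 0.75·(m − 4·p_1 − 5·p_2)/p_1, and x_2* = 5 + 0.25·(…)/p_2.
Discretionary income = 245 − 4·4.75 − 5·10 = 176; x_1* = 4 + 0.75·176/4.75 = 31.7895.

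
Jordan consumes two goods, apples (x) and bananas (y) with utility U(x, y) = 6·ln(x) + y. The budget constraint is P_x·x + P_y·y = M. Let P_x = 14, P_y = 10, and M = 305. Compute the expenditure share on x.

Set MRS = P_x/P_y: (6/x)/1 = P_x/P_y.
So x*(P_x,P_y) = 6·P_y/P_x, independent of income; and y* = (M − 6·P_y)/P_y.
At the given prices: x* = 6·10/14 = 4.2857, and y* = 24.5.
Expenditure on x: 14·4.2857 = 60; share = 0.1967.

share on x = 0.1967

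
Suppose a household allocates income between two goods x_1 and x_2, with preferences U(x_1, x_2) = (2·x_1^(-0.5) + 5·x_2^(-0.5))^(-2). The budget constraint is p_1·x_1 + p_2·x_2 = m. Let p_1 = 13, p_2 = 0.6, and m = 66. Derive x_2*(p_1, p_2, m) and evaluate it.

x_2* = 43.7644

With the ratio pinned down, the budget gives x_1* = m/(p_1 + p_2·(x_2/x_1)) and x_2* = (x_2/x_1)·x_1*.
Numerically x_2/x_1 = 14.315991, so x_1* = 66/(13 + 0.6·14.315991) = 3.057 and x_2* = 14.315991·3.057 = 43.7644.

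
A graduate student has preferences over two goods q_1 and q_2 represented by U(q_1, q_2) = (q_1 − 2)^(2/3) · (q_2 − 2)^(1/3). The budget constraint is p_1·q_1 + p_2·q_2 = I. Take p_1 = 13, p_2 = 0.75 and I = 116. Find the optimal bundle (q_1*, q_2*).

q_1* = 6.5385, q_2* = 41.3333

Let q_1' = q_1−2, q_2' = q_2−2. MRS = 2·q_2'/q_1' = p_1/p_2.
Substituting into the budget: q_1* = 2 + 2/3·(I − 2·p_1 − 2·p_2)/p_1, and q_2* = 2 + 1/3·(…)/p_2.
Discretionary income = 116 − 2·13 − 2·0.75 = 88.5; q_1* = 2 + 2/3·88.5/13 = 6.5385; q_2* = 2 + 1/3·88.5/0.75 = 41.3333.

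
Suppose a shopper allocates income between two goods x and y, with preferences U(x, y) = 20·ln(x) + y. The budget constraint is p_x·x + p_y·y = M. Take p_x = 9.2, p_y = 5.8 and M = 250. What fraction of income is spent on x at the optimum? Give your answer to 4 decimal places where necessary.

So x*(p_x,p_y) = 20·p_y/p_x, independent of income; and y* = (M − 20·p_y)/p_y.
At the given prices: x* = 20·5.8/9.2 = 12.6087, and y* = 23.1034.
Expenditure on x: 9.2·12.6087 = 116; share = 0.464.

share on x = 0.464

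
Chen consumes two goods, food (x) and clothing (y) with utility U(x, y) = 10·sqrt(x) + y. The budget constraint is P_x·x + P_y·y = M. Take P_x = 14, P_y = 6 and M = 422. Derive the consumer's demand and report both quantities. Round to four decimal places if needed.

x* = 4.5918, y* = 59.619

MU_x = 5/√x, MU_y = 1. Tangency: 5/√x = P_x/P_y.
Thus x* = (5·P_y/P_x)² — independent of M — with the rest of income spent on y.
Plugging in: x* = (5·6/14)² = 4.5918, y* = 59.619.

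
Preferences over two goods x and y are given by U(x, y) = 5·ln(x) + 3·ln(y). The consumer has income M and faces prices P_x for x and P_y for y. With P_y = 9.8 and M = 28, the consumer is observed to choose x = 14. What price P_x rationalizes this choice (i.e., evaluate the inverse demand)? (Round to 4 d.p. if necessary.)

P_x = 1.25

Tangency: MRS = (5/3)·y/x = P_x/P_y.
So 5·P_y·y = 3·P_x·x; combined with the budget, a share 0.625 of income goes to x.
Demand: x*(P_x,P_y,M) = 0.625·M/P_x and y* = 0.375·M/P_y.
Set x* = 14 in the demand function and solve for P_x: P_x = 1.25.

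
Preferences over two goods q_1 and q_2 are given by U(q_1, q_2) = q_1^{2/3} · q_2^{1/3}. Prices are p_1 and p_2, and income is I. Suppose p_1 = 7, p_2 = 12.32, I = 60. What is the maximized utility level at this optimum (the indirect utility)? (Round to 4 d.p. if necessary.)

MU_q_1/MU_q_2 = (2/3·q_2)/(1/3·q_1); tangency sets this equal to p_1/p_2.
So 2/3·p_2·q_2 = 1/3·p_1·q_1; combined with the budget, a share 2/3 of income goes to q_1.
Demand: q_1*(p_1,p_2,I) = 2/3·I/p_1 and q_2* = 1/3·I/p_2.
At p_1=7, p_2=12.32, I=60: q_1* = 2/3·60/7 = 5.7143, q_2* = 1.6234.
Utility at the optimum: U(5.7143, 1.6234) = 3.7565.

V = 3.7565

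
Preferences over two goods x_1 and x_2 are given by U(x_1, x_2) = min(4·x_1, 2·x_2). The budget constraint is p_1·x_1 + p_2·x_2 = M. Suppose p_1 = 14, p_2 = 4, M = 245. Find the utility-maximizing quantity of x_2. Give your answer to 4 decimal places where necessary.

x_2* = 22.2727

Leontief preferences: the optimum is at the kink where x_1/2 = x_2/4, i.e. x_2 = 2·x_1.
Budget: p_1·x_1 + p_2·2·x_1 = M, so (2·p_1 + 4·p_2)·x_1 = 2·M.
Demand: x_1*(p_1,p_2,M) = 2·M/(2·p_1 + 4·p_2), x_2* = 4·M/(2·p_1 + 4·p_2).
Here 2·14 + 4·4 = 44, giving x_2* = 22.2727.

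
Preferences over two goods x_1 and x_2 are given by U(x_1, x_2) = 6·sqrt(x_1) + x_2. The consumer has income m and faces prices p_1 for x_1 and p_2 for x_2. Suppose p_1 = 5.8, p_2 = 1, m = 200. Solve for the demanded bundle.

x_1* = 0.2675, x_2* = 198.4483

Plugging in: x_1* = (3·1/5.8)² = 0.2675, x_2* = 198.4483.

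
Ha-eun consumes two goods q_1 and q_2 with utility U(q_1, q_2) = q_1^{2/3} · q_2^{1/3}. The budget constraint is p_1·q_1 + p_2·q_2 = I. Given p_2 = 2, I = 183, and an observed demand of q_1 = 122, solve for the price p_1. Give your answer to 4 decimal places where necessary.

p_1 = 1

The MRS is 2·q_2/q_1. Set MRS = p_1/p_2.
So 2/3·p_2·q_2 = 1/3·p_1·q_1; combined with the budget, a share 2/3 of income goes to q_1.
Demand: q_1*(p_1,p_2,I) = 2/3·I/p_1 and q_2* = 1/3·I/p_2.
Set q_1* = 122 in the demand function and solve for p_1: p_1 = 1.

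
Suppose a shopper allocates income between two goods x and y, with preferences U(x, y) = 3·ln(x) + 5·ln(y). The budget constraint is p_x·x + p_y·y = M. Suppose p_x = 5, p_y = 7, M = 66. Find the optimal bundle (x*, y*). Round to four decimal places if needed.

x* = 4.95, y* = 5.8929

Tangency: MRS = (3/5)·y/x = p_x/p_y.
Rearranging, p_y·y = (5/3)·p_x·x. Substituting into the budget gives p_x·x·(1 + (5/3)) = M.
Demand: x*(p_x,p_y,M) = 0.375·M/p_x and y* = 0.625·M/p_y.
At p_x=5, p_y=7, M=66: x* = 0.375·66/5 = 4.95, y* = 5.8929.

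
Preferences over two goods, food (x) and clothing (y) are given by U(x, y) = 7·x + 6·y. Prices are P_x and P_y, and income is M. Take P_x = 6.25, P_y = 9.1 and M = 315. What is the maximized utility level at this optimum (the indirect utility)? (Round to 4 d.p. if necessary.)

V = 352.8

Perfect substitutes: compare marginal utility per dollar. 7/P_x vs 6/P_y → 1.12 vs 0.6593.
x gives more utility per dollar, so spend all income on x: x* = M/P_x, y* = 0.
Numerically: x* = 50.4, y* = 0.
Utility at the optimum: U(50.4, 0) = 352.8.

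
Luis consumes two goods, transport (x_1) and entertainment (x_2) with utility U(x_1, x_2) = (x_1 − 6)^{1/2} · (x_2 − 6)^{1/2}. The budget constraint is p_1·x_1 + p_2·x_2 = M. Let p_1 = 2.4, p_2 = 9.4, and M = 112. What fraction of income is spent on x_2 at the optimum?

share on x_2 = 0.6875

MRS = (x_2−6)/(x_1−6). Tangency with p_1/p_2 gives x_2−6 = (p_1/p_2)·(x_1−6).
Substituting into the budget: x_1* = 6 + 0.5·(M − 6·p_1 − 6·p_2)/p_1, and x_2* = 6 + 0.5·(…)/p_2.
Discretionary income = 112 − 6·2.4 − 6·9.4 = 41.2; x_1* = 6 + 0.5·41.2/2.4 = 14.5833; x_2* = 6 + 0.5·41.2/9.4 = 8.1915.
Expenditure on x_2: 9.4·8.1915 = 77; share = 0.6875.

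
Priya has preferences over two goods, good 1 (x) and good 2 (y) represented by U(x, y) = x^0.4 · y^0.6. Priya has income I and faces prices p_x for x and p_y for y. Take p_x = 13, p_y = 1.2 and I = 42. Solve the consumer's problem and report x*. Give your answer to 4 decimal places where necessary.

x* = 1.2923

At p_x=13, p_y=1.2, I=42: x* = 0.4·42/13 = 1.2923.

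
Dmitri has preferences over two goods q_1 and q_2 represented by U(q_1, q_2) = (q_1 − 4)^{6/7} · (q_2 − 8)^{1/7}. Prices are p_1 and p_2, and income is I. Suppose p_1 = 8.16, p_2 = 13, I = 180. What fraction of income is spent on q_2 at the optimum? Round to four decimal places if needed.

share on q_2 = 0.6122

Let q_1' = q_1−4, q_2' = q_2−8. MRS = 6·q_2'/q_1' = p_1/p_2.
Substituting into the budget: q_1* = 4 + 6/7·(I − 4·p_1 − 8·p_2)/p_1, and q_2* = 8 + 1/7·(…)/p_2.
Discretionary income = 180 − 4·8.16 − 8·13 = 43.36; q_1* = 4 + 6/7·43.36/8.16 = 8.5546; q_2* = 8 + 1/7·43.36/13 = 8.4765.
Expenditure on q_2: 13·8.4765 = 110.1943; share = 0.6122.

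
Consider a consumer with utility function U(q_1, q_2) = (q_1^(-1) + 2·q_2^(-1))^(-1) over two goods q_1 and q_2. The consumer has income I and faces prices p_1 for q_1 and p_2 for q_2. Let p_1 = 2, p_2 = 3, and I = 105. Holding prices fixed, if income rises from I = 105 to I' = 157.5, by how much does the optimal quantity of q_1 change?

Δq_1* = 9.6082

Numerically q_2/q_1 = 1.154701, so q_1* = 105/(2 + 3·1.154701) = 19.2163.
At I' = 157.5: q_1* = 28.8245. Change: 28.8245 − 19.2163 = 9.6082.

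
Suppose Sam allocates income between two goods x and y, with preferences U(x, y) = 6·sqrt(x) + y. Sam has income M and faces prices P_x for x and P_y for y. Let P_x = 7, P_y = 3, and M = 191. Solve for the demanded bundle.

Utility is quasi-linear in y; the FOC for x is 3/√x = P_x/P_y.
Thus x* = (3·P_y/P_x)² — independent of M — with the rest of income spent on y.
Plugging in: x* = (3·3/7)² = 1.6531, y* = 59.8095.

x* = 1.6531, y* = 59.8095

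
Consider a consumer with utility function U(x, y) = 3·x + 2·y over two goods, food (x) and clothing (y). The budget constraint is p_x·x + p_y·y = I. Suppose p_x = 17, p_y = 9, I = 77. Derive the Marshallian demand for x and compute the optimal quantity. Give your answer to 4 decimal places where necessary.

Linear utility — the consumer picks whichever good has higher MU/price: 3/17 = 0.1765 vs 2/9 = 0.2222.
y gives more utility per dollar, so spend all income on y: y* = I/p_y, x* = 0.
Numerically: x* = 0, y* = 8.5556.

x* = 0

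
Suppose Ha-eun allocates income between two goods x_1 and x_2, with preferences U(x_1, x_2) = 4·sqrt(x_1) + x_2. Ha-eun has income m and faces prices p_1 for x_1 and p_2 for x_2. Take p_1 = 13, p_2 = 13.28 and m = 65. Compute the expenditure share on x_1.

Solve: √x_1 = 2·p_2/p_1, so x_1*(p_1,p_2) = (2·p_2/p_1)², and x_2* = (m − p_1·x_1*)/p_2.
Plugging in: x_1* = (2·13.28/13)² = 4.1742, x_2* = 0.8084.
Expenditure on x_1: 13·4.1742 = 54.2641; share = 0.8348.

share on x_1 = 0.8348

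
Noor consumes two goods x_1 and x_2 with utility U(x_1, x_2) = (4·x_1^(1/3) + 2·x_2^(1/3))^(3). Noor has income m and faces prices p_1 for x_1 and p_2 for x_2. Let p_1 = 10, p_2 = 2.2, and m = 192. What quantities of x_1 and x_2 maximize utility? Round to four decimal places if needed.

MRS = MU_x_1/MU_x_2 = 2·(x_2/x_1)^(2/3). Set equal to p_1/p_2.
Solve for the ratio: x_2/x_1 = [(1/2)·p_1/p_2]^(1.5).
Substitute x_2 = (x_2/x_1)·x_1 into the budget: x_1* = m/(p_1 + p_2·(x_2/x_1)).
Numerically x_2/x_1 = 3.426265, so x_1* = 192/(10 + 2.2·3.426265) = 10.9478 and x_2* = 3.426265·10.9478 = 37.51.

x_1* = 10.9478, x_2* = 37.51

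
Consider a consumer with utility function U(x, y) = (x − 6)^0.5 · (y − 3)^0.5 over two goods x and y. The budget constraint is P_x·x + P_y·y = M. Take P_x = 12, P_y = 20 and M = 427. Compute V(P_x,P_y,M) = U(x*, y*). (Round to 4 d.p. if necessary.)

V = 9.5211

This is Cobb-Douglas in (x−6, y−3): tangency gives 0.5·P_y·(y−3) = 0.5·P_x·(x−6).
Substituting into the budget: x* = 6 + 0.5·(M − 6·P_x − 3·P_y)/P_x, and y* = 3 + 0.5·(…)/P_y.
Discretionary income = 427 − 6·12 − 3·20 = 295; x* = 6 + 0.5·295/12 = 18.2917; y* = 3 + 0.5·295/20 = 10.375.
Utility at the optimum: U(18.2917, 10.375) = 9.5211.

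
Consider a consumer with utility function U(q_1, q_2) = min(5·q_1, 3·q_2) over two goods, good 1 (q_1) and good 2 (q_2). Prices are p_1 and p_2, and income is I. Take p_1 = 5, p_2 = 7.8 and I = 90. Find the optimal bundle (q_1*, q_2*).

q_1* = 5, q_2* = 8.3333

Leontief preferences: the optimum is at the kink where q_1/3 = q_2/5, i.e. q_2 = (5/3)·q_1.
Budget: p_1·q_1 + p_2·(5/3)·q_1 = I, so (3·p_1 + 5·p_2)·q_1 = 3·I.
Demand: q_1*(p_1,p_2,I) = 3·I/(3·p_1 + 5·p_2), q_2* = 5·I/(3·p_1 + 5·p_2).
Here 3·5 + 5·7.8 = 54, giving q_1* = 5 and q_2* = 8.3333.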